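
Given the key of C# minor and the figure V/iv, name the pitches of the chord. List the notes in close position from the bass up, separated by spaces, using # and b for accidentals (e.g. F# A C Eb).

C# E# G#

The slash means an applied dominant: we want the dominant of iv. In C# minor, iv is F# minor, and its dominant is built on C#.
Building a major triad on C# gives C#-E#-G#.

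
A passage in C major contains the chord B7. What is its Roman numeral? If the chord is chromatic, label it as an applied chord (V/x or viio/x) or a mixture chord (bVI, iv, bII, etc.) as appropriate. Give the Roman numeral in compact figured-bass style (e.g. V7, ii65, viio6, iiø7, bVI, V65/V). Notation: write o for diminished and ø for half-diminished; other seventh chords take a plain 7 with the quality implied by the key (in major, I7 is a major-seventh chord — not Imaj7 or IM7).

V7/iii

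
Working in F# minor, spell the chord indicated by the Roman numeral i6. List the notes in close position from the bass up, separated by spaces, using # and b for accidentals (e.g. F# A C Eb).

A C# F#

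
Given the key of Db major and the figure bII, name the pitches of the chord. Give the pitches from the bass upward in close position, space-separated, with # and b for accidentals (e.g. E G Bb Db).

Ebb Gb Bbb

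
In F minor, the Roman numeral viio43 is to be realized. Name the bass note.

Bb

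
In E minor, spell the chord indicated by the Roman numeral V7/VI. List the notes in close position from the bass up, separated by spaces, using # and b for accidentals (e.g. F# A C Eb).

V7/VI is a secondary dominant — the dominant seventh of VI. VI in E minor is C, so the applied chord's root is G, a perfect fifth above.
Building a dominant seventh chord on G gives G-B-D-F.

G B D F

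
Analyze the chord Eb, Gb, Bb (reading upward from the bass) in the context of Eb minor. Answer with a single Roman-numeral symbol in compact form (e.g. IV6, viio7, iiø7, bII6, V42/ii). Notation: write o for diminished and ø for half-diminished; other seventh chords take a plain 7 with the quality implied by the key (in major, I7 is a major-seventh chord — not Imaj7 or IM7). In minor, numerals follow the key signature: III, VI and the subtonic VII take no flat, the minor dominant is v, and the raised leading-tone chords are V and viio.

i

Stacked in thirds the chord is Eb-Gb-Bb: a minor triad on Eb.
Eb is scale degree 1 in Eb minor, and a minor triad on that degree is written i.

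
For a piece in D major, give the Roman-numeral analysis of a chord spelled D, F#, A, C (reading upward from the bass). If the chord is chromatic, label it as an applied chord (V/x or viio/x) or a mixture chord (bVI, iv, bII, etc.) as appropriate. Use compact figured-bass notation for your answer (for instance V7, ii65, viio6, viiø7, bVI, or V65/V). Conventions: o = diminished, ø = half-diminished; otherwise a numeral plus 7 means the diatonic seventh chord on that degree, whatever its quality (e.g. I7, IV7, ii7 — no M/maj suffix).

V7/IV

The pitches D-F#-A-C form a dominant seventh chord rooted on D.
D is not a diatonic chord root with this quality in D major, but it lies a perfect fifth above G (IV), so the chord functions as an applied dominant of IV.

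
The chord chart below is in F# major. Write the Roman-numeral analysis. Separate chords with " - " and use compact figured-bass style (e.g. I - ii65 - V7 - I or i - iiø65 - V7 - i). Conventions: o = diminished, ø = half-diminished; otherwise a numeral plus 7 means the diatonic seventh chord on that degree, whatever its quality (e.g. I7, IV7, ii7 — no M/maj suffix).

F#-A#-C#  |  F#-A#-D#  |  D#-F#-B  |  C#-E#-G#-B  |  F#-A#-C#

I - vi6 - IV6 - V7 - I

F#-A#-C#: major triad on F# = scale degree 1 → I.
F#-A#-D#: minor triad on D# = scale degree 6 → vi6.
D#-F#-B has root B, degree 4 in F# major, so IV6.
C#-E#-G#-B has root C#, degree 5 in F# major, so V7.
F#-A#-C# has root F#, degree 1 in F# major, so I.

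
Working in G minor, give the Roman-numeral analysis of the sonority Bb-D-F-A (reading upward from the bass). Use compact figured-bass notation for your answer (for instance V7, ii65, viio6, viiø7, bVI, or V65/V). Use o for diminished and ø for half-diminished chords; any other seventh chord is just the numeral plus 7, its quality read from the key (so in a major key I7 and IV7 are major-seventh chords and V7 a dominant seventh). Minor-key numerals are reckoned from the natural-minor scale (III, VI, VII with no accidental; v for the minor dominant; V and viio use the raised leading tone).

III7

The pitches Bb-D-F-A form a major seventh chord rooted on Bb.
In G minor, Bb is the mediant; the diatonic major seventh chord there is III7.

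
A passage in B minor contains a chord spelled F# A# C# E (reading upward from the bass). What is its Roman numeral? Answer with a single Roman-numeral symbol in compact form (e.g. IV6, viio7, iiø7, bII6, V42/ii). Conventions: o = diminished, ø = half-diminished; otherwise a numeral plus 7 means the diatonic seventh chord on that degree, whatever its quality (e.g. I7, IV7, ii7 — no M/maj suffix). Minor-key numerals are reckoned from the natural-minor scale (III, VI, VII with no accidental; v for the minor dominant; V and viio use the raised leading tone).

V7

Stacked in thirds the chord is F#-A#-C#-E: a dominant seventh chord on F#.
F# is scale degree 5 in B minor, and a dominant seventh chord on that degree is written V7.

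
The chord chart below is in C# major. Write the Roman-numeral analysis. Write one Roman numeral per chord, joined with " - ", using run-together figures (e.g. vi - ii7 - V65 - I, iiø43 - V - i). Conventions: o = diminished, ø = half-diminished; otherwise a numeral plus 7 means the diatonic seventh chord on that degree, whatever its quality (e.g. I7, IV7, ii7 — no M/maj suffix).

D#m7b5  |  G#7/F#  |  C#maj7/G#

iiø7 - V42 - I43

D#m7b5: half-diminished seventh chord on D# — chromatic; iiø7 (borrowed from the parallel minor).
G#7/F#: dominant seventh chord on G# = scale degree 5 → V42.
C#maj7/G# has root C#, degree 1 in C# major, so I43.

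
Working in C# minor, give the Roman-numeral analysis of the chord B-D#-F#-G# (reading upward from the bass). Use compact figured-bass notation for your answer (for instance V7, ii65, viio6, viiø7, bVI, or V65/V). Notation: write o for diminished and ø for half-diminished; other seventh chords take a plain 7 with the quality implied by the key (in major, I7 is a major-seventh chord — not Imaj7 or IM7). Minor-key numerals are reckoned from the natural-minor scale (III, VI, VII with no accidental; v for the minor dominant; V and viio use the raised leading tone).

The pitches G#-B-D#-F# form a minor seventh chord rooted on G#.
In C# minor, G# is the dominant; the diatonic minor seventh chord there is v7.
With B in the bass the chord is in first inversion, so the figured bass is 65.

v65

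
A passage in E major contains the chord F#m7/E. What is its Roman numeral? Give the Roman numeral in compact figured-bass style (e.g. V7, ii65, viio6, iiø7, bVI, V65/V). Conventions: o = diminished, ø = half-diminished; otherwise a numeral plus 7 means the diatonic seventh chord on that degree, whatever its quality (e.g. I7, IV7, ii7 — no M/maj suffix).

The pitches F#-A-C#-E form a minor seventh chord rooted on F#.
In E major, F# is the supertonic; the diatonic minor seventh chord there is ii7.
With E in the bass the chord is in third inversion, so the figured bass is 42.

ii42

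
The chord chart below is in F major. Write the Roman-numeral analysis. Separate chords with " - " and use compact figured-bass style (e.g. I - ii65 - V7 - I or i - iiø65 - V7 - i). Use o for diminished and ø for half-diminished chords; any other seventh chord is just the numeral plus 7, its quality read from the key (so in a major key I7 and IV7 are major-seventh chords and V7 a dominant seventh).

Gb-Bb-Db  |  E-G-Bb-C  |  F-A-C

bII - V65 - I

Gb-Bb-Db: major triad on Gb — chromatic; Gb is the lowered second degree, so this is the Neapolitan chord, bII.
E-G-Bb-C: root C is the dominant; dominant seventh chord there is V65.
F-A-C: major triad on F = scale degree 1 → I.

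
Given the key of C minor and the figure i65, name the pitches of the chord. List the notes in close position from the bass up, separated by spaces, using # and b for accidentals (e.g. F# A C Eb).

Eb G Bb C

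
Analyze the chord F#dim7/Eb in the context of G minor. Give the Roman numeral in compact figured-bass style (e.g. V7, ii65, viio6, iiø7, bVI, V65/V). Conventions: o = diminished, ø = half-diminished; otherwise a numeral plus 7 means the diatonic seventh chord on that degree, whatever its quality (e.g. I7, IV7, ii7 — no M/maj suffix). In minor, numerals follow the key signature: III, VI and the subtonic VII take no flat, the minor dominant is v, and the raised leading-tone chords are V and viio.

The pitches F#-A-C-Eb form a fully diminished seventh chord rooted on F#.
F# is scale degree 7 in G minor, and a fully diminished seventh chord on that degree is written viio7.
With Eb in the bass the chord is in third inversion, so the figured bass is 42.

viio42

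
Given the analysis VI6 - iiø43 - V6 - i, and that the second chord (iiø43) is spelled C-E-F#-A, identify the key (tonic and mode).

iiø43 is given as C-E-F#-A — a half-diminished seventh chord with root F#.
Counting down one scale step from F# places the tonic on E; a half-diminished seventh chord on degree 2 is diatonic only in minor.

E minor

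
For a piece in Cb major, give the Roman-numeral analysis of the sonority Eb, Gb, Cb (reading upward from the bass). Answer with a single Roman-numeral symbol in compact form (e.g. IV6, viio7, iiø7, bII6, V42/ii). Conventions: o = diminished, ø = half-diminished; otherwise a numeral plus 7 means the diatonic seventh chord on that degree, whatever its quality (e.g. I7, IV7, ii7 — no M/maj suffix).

I6

The pitches Cb-Eb-Gb form a major triad rooted on Cb.
Cb is scale degree 1 in Cb major, and a major triad on that degree is written I.
With Eb in the bass the chord is in first inversion, so the figured bass is 6.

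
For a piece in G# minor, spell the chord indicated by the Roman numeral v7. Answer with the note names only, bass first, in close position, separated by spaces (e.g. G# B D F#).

D# F# A# C#

In G# minor, the fifth degree is D#, and the diatonic chord built there is a minor seventh chord.
Stacking thirds from D# gives D#-F#-A#-C#.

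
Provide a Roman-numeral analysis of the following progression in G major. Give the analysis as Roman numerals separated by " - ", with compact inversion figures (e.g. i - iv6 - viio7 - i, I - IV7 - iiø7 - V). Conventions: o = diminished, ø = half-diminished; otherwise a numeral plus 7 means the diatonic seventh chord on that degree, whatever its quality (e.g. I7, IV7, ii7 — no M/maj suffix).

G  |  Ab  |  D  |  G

I - bII - V - I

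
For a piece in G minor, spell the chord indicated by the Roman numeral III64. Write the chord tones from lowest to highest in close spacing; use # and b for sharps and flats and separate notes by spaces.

F Bb D

The numeral's case and figure indicate a major triad. In G minor its root, the third degree, is Bb.
Stacking thirds from Bb gives Bb-D-F.
The figured bass 64 indicates second inversion, placing the fifth (F) in the bass: F-Bb-D.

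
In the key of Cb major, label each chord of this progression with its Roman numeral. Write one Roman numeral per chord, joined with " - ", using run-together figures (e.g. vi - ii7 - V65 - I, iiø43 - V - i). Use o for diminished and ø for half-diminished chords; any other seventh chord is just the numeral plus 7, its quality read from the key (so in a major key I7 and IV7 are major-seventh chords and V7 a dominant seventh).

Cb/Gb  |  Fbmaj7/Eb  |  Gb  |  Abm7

Cb/Gb: major triad on Cb = scale degree 1 → I64.
Fbmaj7/Eb: root Fb is the subdominant; major seventh chord there is IV42.
Gb: root Gb is the dominant; major triad there is V.
Abm7: minor seventh chord on Ab = scale degree 6 → vi7.

I64 - IV42 - V - vi7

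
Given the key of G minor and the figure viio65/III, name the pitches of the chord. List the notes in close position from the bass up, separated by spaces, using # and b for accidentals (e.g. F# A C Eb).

The slash marks an applied leading-tone chord: viio of III. In G minor, III is Bb, so the leading tone to it is A, a half step below.
Building a fully diminished seventh chord on A gives A-C-Eb-Gb.
With the 65 figure the chord is in first inversion; from the bass C upward in close position it reads C-Eb-Gb-A.

C Eb Gb A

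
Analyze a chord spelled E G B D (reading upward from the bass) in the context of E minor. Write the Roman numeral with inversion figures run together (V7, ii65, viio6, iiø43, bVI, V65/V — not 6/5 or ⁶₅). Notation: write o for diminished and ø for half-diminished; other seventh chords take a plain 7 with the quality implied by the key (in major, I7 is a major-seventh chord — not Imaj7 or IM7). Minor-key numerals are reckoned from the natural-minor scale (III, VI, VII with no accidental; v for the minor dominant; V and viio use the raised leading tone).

i7

Stacked in thirds the chord is E-G-B-D: a minor seventh chord on E.
E is scale degree 1 in E minor, and a minor seventh chord on that degree is written i7.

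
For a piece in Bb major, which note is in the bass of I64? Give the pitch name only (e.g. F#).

F

I in Bb major has root Bb; the chord is Bb-D-F.
The figure 64 means second inversion — the fifth is in the bass.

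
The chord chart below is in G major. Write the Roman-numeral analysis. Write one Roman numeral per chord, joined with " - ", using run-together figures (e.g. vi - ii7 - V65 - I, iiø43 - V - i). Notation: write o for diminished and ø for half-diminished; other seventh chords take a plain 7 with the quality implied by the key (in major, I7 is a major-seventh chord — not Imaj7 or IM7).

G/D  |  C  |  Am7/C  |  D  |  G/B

I64 - IV - ii65 - V - I6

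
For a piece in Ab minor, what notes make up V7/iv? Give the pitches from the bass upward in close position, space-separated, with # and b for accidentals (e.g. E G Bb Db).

Ab C Eb Gb

V7/iv is a secondary dominant — the dominant seventh of iv. iv in Ab minor is Db, so the applied chord's root is Ab, a perfect fifth above.
Building a dominant seventh chord on Ab gives Ab-C-Eb-Gb.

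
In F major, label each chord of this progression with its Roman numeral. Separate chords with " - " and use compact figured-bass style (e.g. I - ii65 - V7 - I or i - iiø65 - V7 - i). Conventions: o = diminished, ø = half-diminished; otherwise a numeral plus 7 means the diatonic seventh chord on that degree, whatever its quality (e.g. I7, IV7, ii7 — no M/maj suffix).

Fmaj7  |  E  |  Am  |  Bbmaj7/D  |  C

Fmaj7: root F is the tonic; major seventh chord there is I7.
E: a major triad on E, the applied dominant of iii → V/iii.
Am: minor triad on A = scale degree 3 → iii.
Bbmaj7/D: major seventh chord on Bb = scale degree 4 → IV65.
C: root C is the dominant; major triad there is V.

I7 - V/iii - iii - IV65 - V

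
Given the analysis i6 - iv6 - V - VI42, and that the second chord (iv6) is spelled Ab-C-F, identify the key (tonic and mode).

C minor

iv6 is given as Ab-C-F — a minor triad with root F.
If F is scale degree 4 and the mode makes that degree carry a minor triad, the tonic is C and the mode is minor.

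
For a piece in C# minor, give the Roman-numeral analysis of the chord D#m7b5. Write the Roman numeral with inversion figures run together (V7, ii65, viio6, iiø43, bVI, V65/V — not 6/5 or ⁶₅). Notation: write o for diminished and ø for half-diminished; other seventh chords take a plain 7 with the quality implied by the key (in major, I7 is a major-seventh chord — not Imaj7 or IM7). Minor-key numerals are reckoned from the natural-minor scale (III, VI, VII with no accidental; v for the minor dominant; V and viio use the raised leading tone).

Stacked in thirds the chord is D#-F#-A-C#: a half-diminished seventh chord on D#.
D# is scale degree 2 in C# minor, and a half-diminished seventh chord on that degree is written iiø7.

iiø7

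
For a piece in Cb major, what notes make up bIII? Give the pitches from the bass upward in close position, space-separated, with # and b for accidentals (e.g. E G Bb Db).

Scale degree 3 in Cb major is Eb; lowering it a half step gives Ebb. bIII is a major triad on the lowered third degree, borrowed from the parallel minor.
So the chord is Ebb-Gb-Bbb.

Ebb Gb Bbb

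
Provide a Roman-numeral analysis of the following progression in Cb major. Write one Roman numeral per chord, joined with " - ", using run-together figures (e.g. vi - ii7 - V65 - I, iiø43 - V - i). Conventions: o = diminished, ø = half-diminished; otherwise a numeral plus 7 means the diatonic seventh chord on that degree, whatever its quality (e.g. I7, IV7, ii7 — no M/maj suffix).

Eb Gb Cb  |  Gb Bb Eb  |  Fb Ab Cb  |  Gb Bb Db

I6 - iii6 - IV - V

Eb-Gb-Cb: root Cb is the tonic; major triad there is I6.
Gb-Bb-Eb: root Eb is the mediant; minor triad there is iii6.
Fb-Ab-Cb has root Fb, degree 4 in Cb major, so IV.
Gb-Bb-Db: major triad on Gb = scale degree 5 → V.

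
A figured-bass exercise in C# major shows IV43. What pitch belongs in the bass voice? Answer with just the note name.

C#

IV in C# major has root F#; the chord is F#-A#-C#-E#.
The figure 43 means second inversion — the fifth is in the bass.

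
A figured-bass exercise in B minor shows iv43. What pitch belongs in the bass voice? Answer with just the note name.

B

iv in B minor has root E; the chord is E-G-B-D.
The figure 43 means second inversion — the fifth is in the bass.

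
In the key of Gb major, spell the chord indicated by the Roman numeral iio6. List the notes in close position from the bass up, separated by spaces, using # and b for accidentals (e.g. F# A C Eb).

Cb Ebb Ab

Scale degree 2 in Gb major is Ab; here the chord built on it is altered to a diminished triad. iio6 is the diminished supertonic triad, borrowed from the parallel minor.
So the chord is Ab-Cb-Ebb.
The figured bass 6 indicates first inversion, placing the third (Cb) in the bass: Cb-Ebb-Ab.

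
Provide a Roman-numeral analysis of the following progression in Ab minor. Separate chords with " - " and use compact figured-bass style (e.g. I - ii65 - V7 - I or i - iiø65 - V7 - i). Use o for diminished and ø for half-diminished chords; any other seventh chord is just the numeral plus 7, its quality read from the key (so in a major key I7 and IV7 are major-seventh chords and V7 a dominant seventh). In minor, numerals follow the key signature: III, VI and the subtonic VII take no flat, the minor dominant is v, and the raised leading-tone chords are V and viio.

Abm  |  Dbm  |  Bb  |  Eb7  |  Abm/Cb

i - iv - V/V - V7 - i6

Abm has root Ab, degree 1 in Ab minor, so i.
Dbm: minor triad on Db = scale degree 4 → iv.
Bb: a major triad on Bb, the applied dominant of V → V/V.
Eb7: root Eb is the dominant; dominant seventh chord there is V7.
Abm/Cb: minor triad on Ab = scale degree 1 → i6.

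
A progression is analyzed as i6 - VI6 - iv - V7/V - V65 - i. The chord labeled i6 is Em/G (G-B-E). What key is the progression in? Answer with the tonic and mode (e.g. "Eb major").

The chord Em/G is a minor triad rooted on E; its label is i6.
If E is scale degree 1 and the mode makes that degree carry a minor triad, the tonic is E and the mode is minor.

E minor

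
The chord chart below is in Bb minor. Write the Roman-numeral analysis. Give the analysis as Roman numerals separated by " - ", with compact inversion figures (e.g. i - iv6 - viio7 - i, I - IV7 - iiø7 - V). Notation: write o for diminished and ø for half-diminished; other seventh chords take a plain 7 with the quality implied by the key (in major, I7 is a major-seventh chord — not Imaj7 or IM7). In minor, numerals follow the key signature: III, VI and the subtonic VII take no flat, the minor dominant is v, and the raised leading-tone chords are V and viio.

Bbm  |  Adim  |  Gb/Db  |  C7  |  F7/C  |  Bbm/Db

Bbm: minor triad on Bb = scale degree 1 → i.
Adim: root A is the leading tone; diminished triad there is viio.
Gb/Db has root Gb, degree 6 in Bb minor, so VI64.
C7: a dominant seventh chord on C, the applied dominant of V → V7/V.
F7/C: root F is the dominant; dominant seventh chord there is V43.
Bbm/Db: root Bb is the tonic; minor triad there is i6.

i - viio - VI64 - V7/V - V43 - i6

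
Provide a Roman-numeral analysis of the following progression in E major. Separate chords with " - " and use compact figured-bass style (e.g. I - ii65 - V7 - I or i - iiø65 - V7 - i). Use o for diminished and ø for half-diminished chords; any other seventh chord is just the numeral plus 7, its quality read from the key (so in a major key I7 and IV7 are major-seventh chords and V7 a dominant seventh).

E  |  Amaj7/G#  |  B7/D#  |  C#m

I - IV42 - V65 - vi

E has root E, degree 1 in E major, so I.
Amaj7/G# has root A, degree 4 in E major, so IV42.
B7/D# has root B, degree 5 in E major, so V65.
C#m: root C# is the submediant; minor triad there is vi.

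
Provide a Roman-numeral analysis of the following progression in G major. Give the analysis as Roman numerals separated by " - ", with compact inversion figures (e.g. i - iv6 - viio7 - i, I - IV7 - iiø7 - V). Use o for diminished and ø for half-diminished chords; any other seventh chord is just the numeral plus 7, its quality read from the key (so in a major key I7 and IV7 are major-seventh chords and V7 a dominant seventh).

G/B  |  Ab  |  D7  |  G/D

G/B: major triad on G = scale degree 1 → I6.
Ab: Ab with this quality isn't in the key; a major triad on b2 is the Neapolitan chord, bII.
D7: dominant seventh chord on D = scale degree 5 → V7.
G/D has root G, degree 1 in G major, so I64.

I6 - bII - V7 - I64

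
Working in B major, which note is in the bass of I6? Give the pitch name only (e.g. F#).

I in B major has root B; the chord is B-D#-F#.
The figure 6 means first inversion — the third is in the bass.

D#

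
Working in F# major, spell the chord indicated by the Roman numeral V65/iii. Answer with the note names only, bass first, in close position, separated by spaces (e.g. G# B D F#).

V65/iii is a secondary dominant — the dominant seventh of iii. iii in F# major is A#, so the applied chord's root is E#, a perfect fifth above.
Building a dominant seventh chord on E# gives E#-G##-B#-D#.
With the 65 figure the chord is in first inversion; from the bass G## upward in close position it reads G##-B#-D#-E#.

G## B# D# E#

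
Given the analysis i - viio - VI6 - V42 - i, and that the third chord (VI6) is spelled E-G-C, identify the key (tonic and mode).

E minor

The chord C/E is a major triad rooted on C; its label is VI6.
If C is scale degree 6 and the mode makes that degree carry a major triad, the tonic is E and the mode is minor.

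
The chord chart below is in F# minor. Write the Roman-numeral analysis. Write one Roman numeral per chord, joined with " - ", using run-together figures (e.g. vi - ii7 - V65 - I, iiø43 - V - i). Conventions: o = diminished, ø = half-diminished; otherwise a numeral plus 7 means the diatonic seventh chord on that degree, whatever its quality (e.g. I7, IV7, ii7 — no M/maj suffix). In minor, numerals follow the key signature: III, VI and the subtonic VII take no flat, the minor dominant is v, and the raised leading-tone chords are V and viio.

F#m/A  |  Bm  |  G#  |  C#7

F#m/A has root F#, degree 1 in F# minor, so i6.
Bm: minor triad on B = scale degree 4 → iv.
G#: a major triad on G#, the applied dominant of V → V/V.
C#7: root C# is the dominant; dominant seventh chord there is V7.

i6 - iv - V/V - V7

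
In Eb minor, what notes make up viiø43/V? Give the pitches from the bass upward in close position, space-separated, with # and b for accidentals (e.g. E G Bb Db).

The slash marks an applied leading-tone chord: viio of V. In Eb minor, V is Bb, so the leading tone to it is A, a half step below.
Building a half-diminished seventh chord on A gives A-C-Eb-G.
With the 43 figure the chord is in second inversion; from the bass Eb upward in close position it reads Eb-G-A-C.

Eb G A C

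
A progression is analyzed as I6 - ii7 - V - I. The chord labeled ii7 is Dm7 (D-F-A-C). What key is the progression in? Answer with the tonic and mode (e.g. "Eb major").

C major

The anchor chord is a minor seventh chord on D, labeled ii7.
If D is scale degree 2 and the mode makes that degree carry a minor seventh chord, the tonic is C and the mode is major.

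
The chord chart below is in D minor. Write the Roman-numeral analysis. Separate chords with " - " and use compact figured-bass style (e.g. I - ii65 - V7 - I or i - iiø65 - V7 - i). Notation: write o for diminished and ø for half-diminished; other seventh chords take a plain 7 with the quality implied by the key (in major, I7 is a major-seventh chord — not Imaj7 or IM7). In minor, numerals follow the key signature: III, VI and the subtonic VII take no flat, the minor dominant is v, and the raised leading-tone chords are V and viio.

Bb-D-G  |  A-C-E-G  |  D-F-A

Bb-D-G: minor triad on G = scale degree 4 → iv6.
A-C-E-G: minor seventh chord on A = scale degree 5 → v7.
D-F-A has root D, degree 1 in D minor, so i.

iv6 - v7 - i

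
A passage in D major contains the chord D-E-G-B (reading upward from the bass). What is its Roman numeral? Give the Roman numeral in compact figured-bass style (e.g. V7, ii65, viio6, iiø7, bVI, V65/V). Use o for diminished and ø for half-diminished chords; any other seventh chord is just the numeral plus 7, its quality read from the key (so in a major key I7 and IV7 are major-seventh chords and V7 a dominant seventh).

ii42

Stacked in thirds the chord is E-G-B-D: a minor seventh chord on E.
In D major, E is the supertonic; the diatonic minor seventh chord there is ii7.
With D in the bass the chord is in third inversion, so the figured bass is 42.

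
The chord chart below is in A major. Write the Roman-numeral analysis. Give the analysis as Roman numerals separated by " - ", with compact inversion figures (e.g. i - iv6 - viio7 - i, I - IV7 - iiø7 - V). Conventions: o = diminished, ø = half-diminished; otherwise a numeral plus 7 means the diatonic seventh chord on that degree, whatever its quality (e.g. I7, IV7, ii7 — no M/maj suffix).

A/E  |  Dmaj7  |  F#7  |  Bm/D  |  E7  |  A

I64 - IV7 - V7/ii - ii6 - V7 - I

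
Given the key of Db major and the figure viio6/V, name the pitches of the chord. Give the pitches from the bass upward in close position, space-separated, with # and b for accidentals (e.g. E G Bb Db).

viio6/V is a secondary leading-tone chord. The target V is Ab in Db major; the applied chord is rooted a semitone below, on G.
Building a diminished triad on G gives G-Bb-Db.
The figured bass 6 indicates first inversion, placing the third (Bb) in the bass: Bb-Db-G.

Bb Db G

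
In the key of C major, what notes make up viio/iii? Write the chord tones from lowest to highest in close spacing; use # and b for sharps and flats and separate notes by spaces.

D# F# A

viio/iii is a secondary leading-tone chord. The target iii is E in C major; the applied chord is rooted a semitone below, on D#.
Building a diminished triad on D# gives D#-F#-A.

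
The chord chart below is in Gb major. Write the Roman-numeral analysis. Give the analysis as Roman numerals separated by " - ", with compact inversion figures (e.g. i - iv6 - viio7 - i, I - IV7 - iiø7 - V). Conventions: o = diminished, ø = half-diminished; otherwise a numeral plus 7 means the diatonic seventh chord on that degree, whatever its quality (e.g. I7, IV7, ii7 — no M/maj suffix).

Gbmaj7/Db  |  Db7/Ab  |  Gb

Gbmaj7/Db: major seventh chord on Gb = scale degree 1 → I43.
Db7/Ab: root Db is the dominant; dominant seventh chord there is V43.
Gb: major triad on Gb = scale degree 1 → I.

I43 - V43 - I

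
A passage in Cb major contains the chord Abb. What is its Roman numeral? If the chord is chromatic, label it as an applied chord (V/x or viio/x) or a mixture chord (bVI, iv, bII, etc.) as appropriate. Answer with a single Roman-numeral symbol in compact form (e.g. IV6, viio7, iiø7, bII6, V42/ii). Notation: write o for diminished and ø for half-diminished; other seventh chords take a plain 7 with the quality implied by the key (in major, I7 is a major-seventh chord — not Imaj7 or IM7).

The pitches Abb-Cb-Ebb form a major triad rooted on Abb.
Abb is the lowered sixth degree of Cb major (diatonic 6 would be Ab). This is a major triad on the lowered sixth degree, borrowed from the parallel minor.

bVI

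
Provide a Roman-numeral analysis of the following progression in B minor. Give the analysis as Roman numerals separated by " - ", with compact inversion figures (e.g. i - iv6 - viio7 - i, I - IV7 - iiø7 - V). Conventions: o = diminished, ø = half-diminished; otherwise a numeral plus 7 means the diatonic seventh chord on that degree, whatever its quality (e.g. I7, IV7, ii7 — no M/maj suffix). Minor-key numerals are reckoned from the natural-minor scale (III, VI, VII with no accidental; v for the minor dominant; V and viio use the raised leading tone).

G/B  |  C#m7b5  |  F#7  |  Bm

G/B: root G is the submediant; major triad there is VI6.
C#m7b5: root C# is the supertonic; half-diminished seventh chord there is iiø7.
F#7: root F# is the dominant; dominant seventh chord there is V7.
Bm: minor triad on B = scale degree 1 → i.

VI6 - iiø7 - V7 - i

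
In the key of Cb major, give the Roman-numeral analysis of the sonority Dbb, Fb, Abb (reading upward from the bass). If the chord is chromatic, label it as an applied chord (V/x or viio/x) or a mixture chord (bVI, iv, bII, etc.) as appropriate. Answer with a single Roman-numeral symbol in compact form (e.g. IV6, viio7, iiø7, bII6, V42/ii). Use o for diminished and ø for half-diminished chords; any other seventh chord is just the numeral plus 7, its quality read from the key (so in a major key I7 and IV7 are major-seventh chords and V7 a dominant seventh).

bII

Stacked in thirds the chord is Dbb-Fb-Abb: a major triad on Dbb.
Dbb is the lowered second degree of Cb major (diatonic 2 would be Db). This is the Neapolitan chord — a major triad on the lowered second degree.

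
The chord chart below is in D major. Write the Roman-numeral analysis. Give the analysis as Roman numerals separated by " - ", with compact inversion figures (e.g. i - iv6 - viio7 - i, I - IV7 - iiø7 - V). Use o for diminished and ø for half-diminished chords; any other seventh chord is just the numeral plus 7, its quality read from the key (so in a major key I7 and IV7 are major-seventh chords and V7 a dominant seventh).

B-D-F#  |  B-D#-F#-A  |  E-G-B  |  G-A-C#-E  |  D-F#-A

vi - V7/ii - ii - V42 - I

B-D-F#: minor triad on B = scale degree 6 → vi.
B-D#-F#-A: chromatic; B is V of ii, so V7/ii.
E-G-B: minor triad on E = scale degree 2 → ii.
G-A-C#-E: dominant seventh chord on A = scale degree 5 → V42.
D-F#-A: root D is the tonic; major triad there is I.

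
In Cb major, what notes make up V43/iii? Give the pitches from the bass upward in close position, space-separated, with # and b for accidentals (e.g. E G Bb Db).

F Ab Bb D

V43/iii is a secondary dominant — the dominant seventh of iii. iii in Cb major is Eb, so the applied chord's root is Bb, a perfect fifth above.
Building a dominant seventh chord on Bb gives Bb-D-F-Ab.
With the 43 figure the chord is in second inversion; from the bass F upward in close position it reads F-Ab-Bb-D.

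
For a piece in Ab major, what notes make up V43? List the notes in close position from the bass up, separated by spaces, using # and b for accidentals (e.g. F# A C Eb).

Bb Db Eb G

The numeral's case and figure indicate a dominant seventh chord. In Ab major its root, the dominant, is Eb.
That chord is spelled Eb-G-Bb-Db.
With the 43 figure the chord is in second inversion; from the bass Bb upward in close position it reads Bb-Db-Eb-G.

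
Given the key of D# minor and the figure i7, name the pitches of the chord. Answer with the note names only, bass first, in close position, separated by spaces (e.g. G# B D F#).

In D# minor, the tonic is D#, and the diatonic chord built there is a minor seventh chord.
That chord is spelled D#-F#-A#-C#.

D# F# A# C#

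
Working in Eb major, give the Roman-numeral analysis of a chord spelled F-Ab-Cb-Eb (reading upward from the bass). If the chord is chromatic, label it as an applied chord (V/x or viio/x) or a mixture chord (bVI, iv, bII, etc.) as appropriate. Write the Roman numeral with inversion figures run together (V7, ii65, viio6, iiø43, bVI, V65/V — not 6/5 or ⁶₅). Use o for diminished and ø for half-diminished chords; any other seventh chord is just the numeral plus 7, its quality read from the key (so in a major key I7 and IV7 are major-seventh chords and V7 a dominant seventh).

iiø7

Stacked in thirds the chord is F-Ab-Cb-Eb: a half-diminished seventh chord on F.
F is the second degree of Eb major. This is the half-diminished supertonic seventh, borrowed from the parallel minor.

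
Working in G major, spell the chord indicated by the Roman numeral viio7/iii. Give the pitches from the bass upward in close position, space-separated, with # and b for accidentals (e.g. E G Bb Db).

The slash marks an applied leading-tone chord: viio of iii. In G major, iii is B, so the leading tone to it is A#, a half step below.
Building a fully diminished seventh chord on A# gives A#-C#-E-G.

A# C# E G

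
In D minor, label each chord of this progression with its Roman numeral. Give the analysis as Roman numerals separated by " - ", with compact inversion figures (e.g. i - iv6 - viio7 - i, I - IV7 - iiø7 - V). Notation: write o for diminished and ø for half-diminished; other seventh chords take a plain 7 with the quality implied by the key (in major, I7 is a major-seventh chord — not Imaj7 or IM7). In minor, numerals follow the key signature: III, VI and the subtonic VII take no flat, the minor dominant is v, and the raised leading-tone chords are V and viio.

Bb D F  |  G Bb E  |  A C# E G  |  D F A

VI - iio6 - V7 - i

Bb-D-F has root Bb, degree 6 in D minor, so VI.
G-Bb-E has root E, degree 2 in D minor, so iio6.
A-C#-E-G: root A is the dominant; dominant seventh chord there is V7.
D-F-A: root D is the tonic; minor triad there is i.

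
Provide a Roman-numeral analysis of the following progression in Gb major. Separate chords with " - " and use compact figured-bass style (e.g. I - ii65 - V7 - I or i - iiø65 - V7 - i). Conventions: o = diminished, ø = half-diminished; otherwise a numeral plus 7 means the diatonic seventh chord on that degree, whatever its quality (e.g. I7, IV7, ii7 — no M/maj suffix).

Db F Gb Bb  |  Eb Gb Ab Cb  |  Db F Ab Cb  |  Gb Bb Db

I43 - ii43 - V7 - I

Db-F-Gb-Bb: major seventh chord on Gb = scale degree 1 → I43.
Eb-Gb-Ab-Cb: root Ab is the supertonic; minor seventh chord there is ii43.
Db-F-Ab-Cb: root Db is the dominant; dominant seventh chord there is V7.
Gb-Bb-Db: major triad on Gb = scale degree 1 → I.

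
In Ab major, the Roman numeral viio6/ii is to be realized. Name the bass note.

C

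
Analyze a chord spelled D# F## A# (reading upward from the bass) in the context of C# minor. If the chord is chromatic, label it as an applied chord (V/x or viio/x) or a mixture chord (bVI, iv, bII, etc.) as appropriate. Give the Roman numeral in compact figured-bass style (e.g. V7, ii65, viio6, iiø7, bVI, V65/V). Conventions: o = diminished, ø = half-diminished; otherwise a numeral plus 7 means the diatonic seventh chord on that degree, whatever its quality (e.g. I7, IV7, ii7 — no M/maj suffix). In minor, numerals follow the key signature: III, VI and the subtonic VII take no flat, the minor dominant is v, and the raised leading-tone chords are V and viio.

V/V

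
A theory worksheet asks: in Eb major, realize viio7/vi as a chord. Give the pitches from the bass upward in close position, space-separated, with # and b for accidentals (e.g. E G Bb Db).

The slash marks an applied leading-tone chord: viio of vi. In Eb major, vi is C, so the leading tone to it is B, a half step below.
Building a fully diminished seventh chord on B gives B-D-F-Ab.

B D F Ab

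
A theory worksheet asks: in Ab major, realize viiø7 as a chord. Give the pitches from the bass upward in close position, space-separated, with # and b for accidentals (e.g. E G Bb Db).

G Bb Db F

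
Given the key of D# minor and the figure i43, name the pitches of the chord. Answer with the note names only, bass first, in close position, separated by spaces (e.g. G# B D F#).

A# C# D# F#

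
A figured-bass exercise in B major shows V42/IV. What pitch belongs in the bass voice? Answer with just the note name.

A

The applied chord V42/IV is rooted on B: B-D#-F#-A.
The figure 42 means third inversion — the seventh is in the bass.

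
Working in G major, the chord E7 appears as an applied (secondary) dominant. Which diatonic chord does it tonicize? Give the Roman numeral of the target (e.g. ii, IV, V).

The chord is a dominant seventh chord on E.
A dominant resolves down a perfect fifth: E → A. In G major, A is scale degree 2, i.e. ii.

ii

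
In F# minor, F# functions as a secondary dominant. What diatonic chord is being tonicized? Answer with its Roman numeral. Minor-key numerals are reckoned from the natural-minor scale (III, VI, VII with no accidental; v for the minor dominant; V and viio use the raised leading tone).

The chord is a major triad on F#.
A dominant resolves down a perfect fifth: F# → B. In F# minor, B is scale degree 4, i.e. iv.

iv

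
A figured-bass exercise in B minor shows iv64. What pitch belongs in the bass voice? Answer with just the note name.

B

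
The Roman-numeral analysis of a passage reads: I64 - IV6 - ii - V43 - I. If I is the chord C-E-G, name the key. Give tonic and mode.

C major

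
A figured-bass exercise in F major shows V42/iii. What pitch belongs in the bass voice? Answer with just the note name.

D

The applied chord V42/iii is rooted on E: E-G#-B-D.
The figure 42 means third inversion — the seventh is in the bass.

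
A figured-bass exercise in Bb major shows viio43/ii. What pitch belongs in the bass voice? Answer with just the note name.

F

The applied chord viio43/ii is rooted on B: B-D-F-Ab.
The figure 43 means second inversion — the fifth is in the bass.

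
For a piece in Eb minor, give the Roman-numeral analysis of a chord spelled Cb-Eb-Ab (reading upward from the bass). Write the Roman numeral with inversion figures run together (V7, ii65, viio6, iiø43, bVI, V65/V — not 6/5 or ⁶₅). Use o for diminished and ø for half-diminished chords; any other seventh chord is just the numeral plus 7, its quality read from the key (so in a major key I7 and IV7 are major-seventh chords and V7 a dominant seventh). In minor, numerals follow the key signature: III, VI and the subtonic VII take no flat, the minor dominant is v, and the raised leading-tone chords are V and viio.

iv6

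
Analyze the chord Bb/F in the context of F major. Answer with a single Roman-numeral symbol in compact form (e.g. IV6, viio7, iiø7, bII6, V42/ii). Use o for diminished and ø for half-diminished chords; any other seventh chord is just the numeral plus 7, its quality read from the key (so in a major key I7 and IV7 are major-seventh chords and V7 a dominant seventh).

Stacked in thirds the chord is Bb-D-F: a major triad on Bb.
Bb is scale degree 4 in F major, and a major triad on that degree is written IV.
With F in the bass the chord is in second inversion, so the figured bass is 64.

IV64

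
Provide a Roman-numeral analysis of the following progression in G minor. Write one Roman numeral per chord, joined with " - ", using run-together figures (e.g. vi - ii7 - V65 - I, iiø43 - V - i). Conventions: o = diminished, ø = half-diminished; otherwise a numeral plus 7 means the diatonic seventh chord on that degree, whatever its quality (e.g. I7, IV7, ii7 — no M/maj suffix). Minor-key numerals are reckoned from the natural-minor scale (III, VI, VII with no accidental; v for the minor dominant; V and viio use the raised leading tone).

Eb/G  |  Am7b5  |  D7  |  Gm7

Eb/G has root Eb, degree 6 in G minor, so VI6.
Am7b5: half-diminished seventh chord on A = scale degree 2 → iiø7.
D7: root D is the dominant; dominant seventh chord there is V7.
Gm7: minor seventh chord on G = scale degree 1 → i7.

VI6 - iiø7 - V7 - i7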